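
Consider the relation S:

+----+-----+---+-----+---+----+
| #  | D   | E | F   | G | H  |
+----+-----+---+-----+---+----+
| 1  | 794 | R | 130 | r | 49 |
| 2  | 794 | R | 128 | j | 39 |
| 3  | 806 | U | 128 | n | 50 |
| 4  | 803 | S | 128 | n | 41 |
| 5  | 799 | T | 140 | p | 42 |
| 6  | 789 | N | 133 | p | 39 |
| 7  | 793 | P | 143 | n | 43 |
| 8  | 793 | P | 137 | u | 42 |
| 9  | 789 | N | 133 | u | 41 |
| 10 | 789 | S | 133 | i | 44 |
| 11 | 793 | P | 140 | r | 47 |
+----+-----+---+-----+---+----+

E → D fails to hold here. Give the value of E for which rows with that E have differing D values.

S

E=R: rows 1, 2 → D = 794, 794 ✓
E=U: row 3 → D = 806 ✓
E=S: rows 4, 10 → D takes values {803, 789} — violation
E=T: row 5 → D = 799 ✓
E=N: rows 6, 9 → D = 789, 789 ✓
E=P: rows 7, 8, 11 → D = 793, 793, 793 ✓
The only E value with inconsistent D is E=S.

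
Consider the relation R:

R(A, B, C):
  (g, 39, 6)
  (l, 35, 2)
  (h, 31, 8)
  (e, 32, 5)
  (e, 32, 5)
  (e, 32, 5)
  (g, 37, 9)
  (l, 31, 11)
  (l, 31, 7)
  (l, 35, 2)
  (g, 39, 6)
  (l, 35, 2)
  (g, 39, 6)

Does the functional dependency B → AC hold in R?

B=39: 3 rows → {A,C} = (g, 6), (g, 6), (g, 6) ✓
B=35: 3 rows → {A,C} = (l, 2), (l, 2), (l, 2) ✓
B=31: 3 rows → {A,C} takes values {(h, 8), (l, 11), (l, 7)} — violation
B=32: 3 rows → {A,C} = (e, 5), (e, 5), (e, 5) ✓
B=37: 1 row → {A,C} = (g, 9) ✓
Two rows agree on B but differ on AC, so B → AC does not hold.

No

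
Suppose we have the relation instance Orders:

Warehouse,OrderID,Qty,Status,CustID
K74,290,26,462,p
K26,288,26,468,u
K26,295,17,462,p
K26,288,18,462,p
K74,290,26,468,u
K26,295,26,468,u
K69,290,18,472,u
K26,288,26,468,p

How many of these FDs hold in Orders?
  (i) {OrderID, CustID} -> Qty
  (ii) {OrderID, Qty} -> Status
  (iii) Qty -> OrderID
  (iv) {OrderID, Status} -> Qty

(i) {OrderID, CustID} -> Qty: (OrderID=288, CustID=p): 2 rows → Qty takes values {18, 26} — violation; (OrderID=290, CustID=u): 2 rows → Qty takes values {26, 18} — violation — fails.
(ii) {OrderID, Qty} -> Status: (OrderID=290, Qty=26): 2 rows → Status takes values {462, 468} — violation — fails.
(iii) Qty -> OrderID: Qty=26: 5 rows → OrderID takes values {290, 288, 295} — violation; Qty=18: 2 rows → OrderID takes values {288, 290} — violation — fails.
(iv) {OrderID, Status} -> Qty: every LHS value maps to a single RHS value — holds.
1 of the 4 dependencies holds.

1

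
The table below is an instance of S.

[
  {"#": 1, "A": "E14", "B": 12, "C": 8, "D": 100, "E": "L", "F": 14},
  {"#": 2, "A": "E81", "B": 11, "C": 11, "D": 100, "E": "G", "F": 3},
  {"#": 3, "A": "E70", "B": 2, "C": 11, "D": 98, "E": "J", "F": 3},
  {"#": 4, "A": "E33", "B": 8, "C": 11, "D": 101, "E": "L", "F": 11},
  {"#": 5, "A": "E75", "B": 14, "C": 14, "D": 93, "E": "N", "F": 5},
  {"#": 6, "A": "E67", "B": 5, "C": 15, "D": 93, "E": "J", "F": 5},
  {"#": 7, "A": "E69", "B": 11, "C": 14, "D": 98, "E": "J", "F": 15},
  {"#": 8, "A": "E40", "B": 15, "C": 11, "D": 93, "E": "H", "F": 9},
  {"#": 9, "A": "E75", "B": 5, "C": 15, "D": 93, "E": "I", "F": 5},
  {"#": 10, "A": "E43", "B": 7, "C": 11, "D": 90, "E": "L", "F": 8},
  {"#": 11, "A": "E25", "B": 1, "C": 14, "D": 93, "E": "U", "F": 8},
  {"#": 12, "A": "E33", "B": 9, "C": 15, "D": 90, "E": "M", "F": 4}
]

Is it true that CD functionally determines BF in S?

No

(C=8, D=100): row 1 → {B,F} = (12, 14) ✓
(C=11, D=100): row 2 → {B,F} = (11, 3) ✓
(C=11, D=98): row 3 → {B,F} = (2, 3) ✓
(C=11, D=101): row 4 → {B,F} = (8, 11) ✓
(C=14, D=93): rows 5, 11 → {B,F} takes values {(14, 5), (1, 8)} — violation
(C=15, D=93): rows 6, 9 → {B,F} = (5, 5), (5, 5) ✓
(C=14, D=98): row 7 → {B,F} = (11, 15) ✓
(C=11, D=93): row 8 → {B,F} = (15, 9) ✓
(C=11, D=90): row 10 → {B,F} = (7, 8) ✓
(C=15, D=90): row 12 → {B,F} = (9, 4) ✓
Two rows agree on CD but differ on BF, so CD -> BF does not hold.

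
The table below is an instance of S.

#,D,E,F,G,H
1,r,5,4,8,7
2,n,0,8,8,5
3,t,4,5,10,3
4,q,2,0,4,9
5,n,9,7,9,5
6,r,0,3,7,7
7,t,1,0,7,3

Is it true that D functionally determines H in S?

D=r: rows 1, 6 → H = 7, 7 ✓
D=n: rows 2, 5 → H = 5, 5 ✓
D=t: rows 3, 7 → H = 3, 3 ✓
D=q: row 4 → H = 9 ✓
Every D value is associated with a single H value, so D → H holds.

Yes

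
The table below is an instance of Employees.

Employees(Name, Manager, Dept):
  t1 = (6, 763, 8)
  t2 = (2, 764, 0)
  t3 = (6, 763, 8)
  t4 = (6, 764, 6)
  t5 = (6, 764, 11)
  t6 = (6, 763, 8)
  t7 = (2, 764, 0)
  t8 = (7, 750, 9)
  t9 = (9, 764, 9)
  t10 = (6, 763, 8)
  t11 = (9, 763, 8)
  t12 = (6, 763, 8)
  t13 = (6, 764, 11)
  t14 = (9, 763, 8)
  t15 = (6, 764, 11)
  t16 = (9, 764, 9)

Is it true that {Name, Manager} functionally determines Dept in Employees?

(Name=6, Manager=763): rows 1, 3, 6, 10, 12 → Dept = 8, 8, 8, 8, 8 ✓
(Name=2, Manager=764): rows 2, 7 → Dept = 0, 0 ✓
(Name=6, Manager=764): rows 4, 5, 13, 15 → Dept takes values {6, 11} — violation
(Name=7, Manager=750): row 8 → Dept = 9 ✓
(Name=9, Manager=764): rows 9, 16 → Dept = 9, 9 ✓
(Name=9, Manager=763): rows 11, 14 → Dept = 8, 8 ✓
Two rows agree on {Name, Manager} but differ on Dept, so {Name, Manager} -> Dept does not hold.

No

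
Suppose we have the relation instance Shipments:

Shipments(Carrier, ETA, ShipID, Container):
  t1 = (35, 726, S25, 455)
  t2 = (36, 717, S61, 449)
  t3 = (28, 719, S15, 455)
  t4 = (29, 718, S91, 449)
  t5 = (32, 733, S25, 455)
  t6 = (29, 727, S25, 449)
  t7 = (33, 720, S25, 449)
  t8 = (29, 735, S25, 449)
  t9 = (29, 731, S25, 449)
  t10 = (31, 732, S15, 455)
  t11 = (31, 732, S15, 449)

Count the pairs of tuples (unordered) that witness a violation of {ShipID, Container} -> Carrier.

5

(ShipID=S25, Container=455): violating pairs (1,5) — 1 pair.
(ShipID=S15, Container=455): violating pairs (3,10) — 1 pair.
(ShipID=S25, Container=449): violating pairs (6,7), (7,8), (7,9) — 3 pairs.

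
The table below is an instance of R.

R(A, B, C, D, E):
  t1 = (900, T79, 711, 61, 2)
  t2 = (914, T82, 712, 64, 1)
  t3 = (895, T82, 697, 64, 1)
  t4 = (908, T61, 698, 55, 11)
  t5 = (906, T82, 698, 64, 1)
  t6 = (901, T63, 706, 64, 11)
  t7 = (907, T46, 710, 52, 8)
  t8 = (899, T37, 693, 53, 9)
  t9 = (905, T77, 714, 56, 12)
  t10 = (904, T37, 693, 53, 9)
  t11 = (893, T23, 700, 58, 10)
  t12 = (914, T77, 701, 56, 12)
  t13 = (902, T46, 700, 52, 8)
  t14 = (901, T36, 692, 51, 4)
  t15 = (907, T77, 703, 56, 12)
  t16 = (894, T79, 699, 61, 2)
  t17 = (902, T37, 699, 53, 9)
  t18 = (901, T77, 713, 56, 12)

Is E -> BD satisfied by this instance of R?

No

E=2: rows 1, 16 → {B,D} = (T79, 61), (T79, 61) ✓
E=1: rows 2, 3, 5 → {B,D} = (T82, 64), (T82, 64), (T82, 64) ✓
E=11: rows 4, 6 → {B,D} takes values {(T61, 55), (T63, 64)} — violation
E=8: rows 7, 13 → {B,D} = (T46, 52), (T46, 52) ✓
E=9: rows 8, 10, 17 → {B,D} = (T37, 53), (T37, 53), (T37, 53) ✓
E=12: rows 9, 12, 15, 18 → {B,D} = (T77, 56), (T77, 56), (T77, 56), (T77, 56) ✓
E=10: row 11 → {B,D} = (T23, 58) ✓
E=4: row 14 → {B,D} = (T36, 51) ✓
Two rows agree on E but differ on BD, so E -> BD does not hold.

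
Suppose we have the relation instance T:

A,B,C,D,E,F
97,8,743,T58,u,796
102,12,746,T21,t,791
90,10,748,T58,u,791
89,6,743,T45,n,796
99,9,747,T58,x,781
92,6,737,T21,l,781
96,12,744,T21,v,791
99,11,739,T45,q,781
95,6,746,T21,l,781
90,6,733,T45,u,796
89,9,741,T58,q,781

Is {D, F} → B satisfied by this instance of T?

(D=T58, F=796): 1 row → B = 8 ✓
(D=T21, F=791): 2 rows → B = 12, 12 ✓
(D=T58, F=791): 1 row → B = 10 ✓
(D=T45, F=796): 2 rows → B = 6, 6 ✓
(D=T58, F=781): 2 rows → B = 9, 9 ✓
(D=T21, F=781): 2 rows → B = 6, 6 ✓
(D=T45, F=781): 1 row → B = 11 ✓
Every {D, F} value is associated with a single B value, so {D, F} → B holds.

Yes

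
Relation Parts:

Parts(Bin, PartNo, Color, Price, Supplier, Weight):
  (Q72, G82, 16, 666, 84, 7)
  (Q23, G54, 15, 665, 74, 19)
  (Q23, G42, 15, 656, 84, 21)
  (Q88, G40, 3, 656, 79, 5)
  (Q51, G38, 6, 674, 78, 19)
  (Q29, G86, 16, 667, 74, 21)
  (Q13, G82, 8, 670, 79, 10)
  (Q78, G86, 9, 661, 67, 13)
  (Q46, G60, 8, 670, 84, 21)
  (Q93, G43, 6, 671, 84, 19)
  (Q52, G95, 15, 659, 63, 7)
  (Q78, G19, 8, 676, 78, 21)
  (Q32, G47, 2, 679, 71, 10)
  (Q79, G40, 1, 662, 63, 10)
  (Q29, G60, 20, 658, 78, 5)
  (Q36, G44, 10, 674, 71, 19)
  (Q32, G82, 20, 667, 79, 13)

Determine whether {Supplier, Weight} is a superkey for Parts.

Two distinct rows share (Supplier=84, Weight=21), so {Supplier, Weight} does not determine every attribute — not a superkey.

No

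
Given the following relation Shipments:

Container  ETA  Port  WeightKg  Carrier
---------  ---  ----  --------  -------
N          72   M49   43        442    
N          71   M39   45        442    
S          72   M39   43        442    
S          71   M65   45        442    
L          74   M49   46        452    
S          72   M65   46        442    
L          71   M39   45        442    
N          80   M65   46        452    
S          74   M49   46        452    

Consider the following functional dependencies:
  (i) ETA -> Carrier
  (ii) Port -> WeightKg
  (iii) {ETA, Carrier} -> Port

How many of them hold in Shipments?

1

(i) ETA -> Carrier: every LHS value maps to a single RHS value — holds.
(ii) Port -> WeightKg: Port=M49: 3 rows → WeightKg takes values {43, 46} — violation; Port=M39: 3 rows → WeightKg takes values {45, 43} — violation; Port=M65: 3 rows → WeightKg takes values {45, 46} — violation — fails.
(iii) {ETA, Carrier} -> Port: (ETA=72, Carrier=442): 3 rows → Port takes values {M49, M39, M65} — violation; (ETA=71, Carrier=442): 3 rows → Port takes values {M39, M65} — violation — fails.
1 of the 3 dependencies holds.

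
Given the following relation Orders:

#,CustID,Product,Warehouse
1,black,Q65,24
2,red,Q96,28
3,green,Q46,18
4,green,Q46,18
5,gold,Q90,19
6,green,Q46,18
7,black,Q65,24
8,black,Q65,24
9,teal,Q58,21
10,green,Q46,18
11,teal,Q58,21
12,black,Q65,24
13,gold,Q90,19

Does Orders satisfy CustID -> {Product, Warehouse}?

Yes

CustID=black: rows 1, 7, 8, 12 → {Product,Warehouse} = (Q65, 24), (Q65, 24), (Q65, 24), (Q65, 24) ✓
CustID=red: row 2 → {Product,Warehouse} = (Q96, 28) ✓
CustID=green: rows 3, 4, 6, 10 → {Product,Warehouse} = (Q46, 18), (Q46, 18), (Q46, 18), (Q46, 18) ✓
CustID=gold: rows 5, 13 → {Product,Warehouse} = (Q90, 19), (Q90, 19) ✓
CustID=teal: rows 9, 11 → {Product,Warehouse} = (Q58, 21), (Q58, 21) ✓
Every CustID value is associated with a single {Product, Warehouse} value, so CustID -> {Product, Warehouse} holds.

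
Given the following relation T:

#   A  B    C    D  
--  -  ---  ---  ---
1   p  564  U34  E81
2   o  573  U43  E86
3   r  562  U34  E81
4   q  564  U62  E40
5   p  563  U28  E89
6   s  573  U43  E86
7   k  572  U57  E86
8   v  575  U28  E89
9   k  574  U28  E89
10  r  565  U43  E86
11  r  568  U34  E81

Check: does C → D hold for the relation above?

Yes

C=U34: rows 1, 3, 11 → D = E81, E81, E81 ✓
C=U43: rows 2, 6, 10 → D = E86, E86, E86 ✓
C=U62: row 4 → D = E40 ✓
C=U28: rows 5, 8, 9 → D = E89, E89, E89 ✓
C=U57: row 7 → D = E86 ✓
Every C value is associated with a single D value, so C → D holds.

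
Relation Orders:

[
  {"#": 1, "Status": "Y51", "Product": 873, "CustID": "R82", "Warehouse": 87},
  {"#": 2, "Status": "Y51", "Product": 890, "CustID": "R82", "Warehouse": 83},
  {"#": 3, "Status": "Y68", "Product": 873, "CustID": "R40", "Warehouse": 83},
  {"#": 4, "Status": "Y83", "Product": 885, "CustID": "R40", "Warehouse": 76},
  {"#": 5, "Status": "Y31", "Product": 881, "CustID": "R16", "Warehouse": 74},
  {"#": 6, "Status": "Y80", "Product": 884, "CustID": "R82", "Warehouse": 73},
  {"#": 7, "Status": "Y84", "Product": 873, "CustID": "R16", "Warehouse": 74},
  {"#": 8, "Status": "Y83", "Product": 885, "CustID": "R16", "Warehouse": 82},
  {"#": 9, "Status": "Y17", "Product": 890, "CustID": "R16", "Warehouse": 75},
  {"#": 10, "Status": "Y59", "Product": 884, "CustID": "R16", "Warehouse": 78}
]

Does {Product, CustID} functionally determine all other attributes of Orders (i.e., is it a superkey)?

All 10 rows have distinct {Product, CustID} values, so {Product, CustID} → (all attributes) holds and {Product, CustID} is a superkey.

Yes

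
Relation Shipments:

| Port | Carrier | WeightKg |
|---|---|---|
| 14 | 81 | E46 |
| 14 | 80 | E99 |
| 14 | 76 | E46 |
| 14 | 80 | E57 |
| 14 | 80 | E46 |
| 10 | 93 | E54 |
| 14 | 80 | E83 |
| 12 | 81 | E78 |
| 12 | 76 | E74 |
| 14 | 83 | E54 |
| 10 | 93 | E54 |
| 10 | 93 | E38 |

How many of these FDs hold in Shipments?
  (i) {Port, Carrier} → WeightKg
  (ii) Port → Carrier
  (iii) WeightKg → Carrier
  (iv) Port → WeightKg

(i) {Port, Carrier} → WeightKg: (Port=14, Carrier=80): 4 rows → WeightKg takes values {E99, E57, E46, E83} — violation; (Port=10, Carrier=93): 3 rows → WeightKg takes values {E54, E38} — violation — fails.
(ii) Port → Carrier: Port=14: 7 rows → Carrier takes values {81, 80, 76, 83} — violation; Port=12: 2 rows → Carrier takes values {81, 76} — violation — fails.
(iii) WeightKg → Carrier: WeightKg=E46: 3 rows → Carrier takes values {81, 76, 80} — violation; WeightKg=E54: 3 rows → Carrier takes values {93, 83} — violation — fails.
(iv) Port → WeightKg: Port=14: 7 rows → WeightKg takes values {E46, E99, E57, E83, E54} — violation; Port=10: 3 rows → WeightKg takes values {E54, E38} — violation; Port=12: 2 rows → WeightKg takes values {E78, E74} — violation — fails.
None of the 4 dependencies hold.

0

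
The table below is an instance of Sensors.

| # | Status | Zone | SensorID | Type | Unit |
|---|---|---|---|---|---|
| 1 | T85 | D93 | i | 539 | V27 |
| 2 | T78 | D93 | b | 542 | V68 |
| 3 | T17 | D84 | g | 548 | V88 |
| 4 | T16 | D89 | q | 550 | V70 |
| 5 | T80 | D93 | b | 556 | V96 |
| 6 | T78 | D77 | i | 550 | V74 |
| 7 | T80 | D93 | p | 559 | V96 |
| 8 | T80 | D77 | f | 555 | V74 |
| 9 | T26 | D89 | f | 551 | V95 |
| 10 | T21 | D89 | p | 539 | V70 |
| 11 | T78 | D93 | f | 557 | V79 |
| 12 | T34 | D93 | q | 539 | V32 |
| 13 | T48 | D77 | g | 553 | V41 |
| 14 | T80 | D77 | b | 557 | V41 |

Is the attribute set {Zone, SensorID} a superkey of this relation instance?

Rows 2 and 5 have the same {Zone, SensorID} value (Zone=D93, SensorID=b) but are distinct tuples, so {Zone, SensorID} does not determine every attribute — not a superkey.

No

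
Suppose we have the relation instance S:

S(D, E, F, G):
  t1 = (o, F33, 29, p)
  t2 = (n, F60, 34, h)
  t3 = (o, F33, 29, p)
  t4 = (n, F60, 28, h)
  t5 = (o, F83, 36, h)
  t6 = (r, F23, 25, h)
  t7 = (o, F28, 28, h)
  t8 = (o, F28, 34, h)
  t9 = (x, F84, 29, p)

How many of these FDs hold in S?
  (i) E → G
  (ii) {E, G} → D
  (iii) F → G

(i) E → G: every LHS value maps to a single RHS value — holds.
(ii) {E, G} → D: every LHS value maps to a single RHS value — holds.
(iii) F → G: every LHS value maps to a single RHS value — holds.
3 of the 3 dependencies hold.

3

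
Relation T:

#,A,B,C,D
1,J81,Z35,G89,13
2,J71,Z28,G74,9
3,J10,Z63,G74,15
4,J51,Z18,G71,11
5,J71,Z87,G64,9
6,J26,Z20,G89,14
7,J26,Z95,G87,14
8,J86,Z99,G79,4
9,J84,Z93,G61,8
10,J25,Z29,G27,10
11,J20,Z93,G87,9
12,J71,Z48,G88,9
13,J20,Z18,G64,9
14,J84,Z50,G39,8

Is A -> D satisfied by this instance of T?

A=J81: row 1 → D = 13 ✓
A=J71: rows 2, 5, 12 → D = 9, 9, 9 ✓
A=J10: row 3 → D = 15 ✓
A=J51: row 4 → D = 11 ✓
A=J26: rows 6, 7 → D = 14, 14 ✓
A=J86: row 8 → D = 4 ✓
A=J84: rows 9, 14 → D = 8, 8 ✓
A=J25: row 10 → D = 10 ✓
A=J20: rows 11, 13 → D = 9, 9 ✓
Every A value is associated with a single D value, so A -> D holds.

Yes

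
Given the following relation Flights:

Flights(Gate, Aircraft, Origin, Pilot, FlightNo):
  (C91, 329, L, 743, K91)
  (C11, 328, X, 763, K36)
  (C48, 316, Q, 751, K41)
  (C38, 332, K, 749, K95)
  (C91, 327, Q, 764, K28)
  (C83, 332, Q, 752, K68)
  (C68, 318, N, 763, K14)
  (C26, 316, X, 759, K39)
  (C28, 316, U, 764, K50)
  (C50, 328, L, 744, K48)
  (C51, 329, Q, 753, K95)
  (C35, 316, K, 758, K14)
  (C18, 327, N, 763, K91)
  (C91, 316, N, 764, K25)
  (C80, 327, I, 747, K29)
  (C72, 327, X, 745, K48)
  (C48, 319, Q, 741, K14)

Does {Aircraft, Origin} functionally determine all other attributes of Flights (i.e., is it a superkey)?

Yes

All 17 rows have distinct {Aircraft, Origin} values, so {Aircraft, Origin} → (all attributes) holds and {Aircraft, Origin} is a superkey.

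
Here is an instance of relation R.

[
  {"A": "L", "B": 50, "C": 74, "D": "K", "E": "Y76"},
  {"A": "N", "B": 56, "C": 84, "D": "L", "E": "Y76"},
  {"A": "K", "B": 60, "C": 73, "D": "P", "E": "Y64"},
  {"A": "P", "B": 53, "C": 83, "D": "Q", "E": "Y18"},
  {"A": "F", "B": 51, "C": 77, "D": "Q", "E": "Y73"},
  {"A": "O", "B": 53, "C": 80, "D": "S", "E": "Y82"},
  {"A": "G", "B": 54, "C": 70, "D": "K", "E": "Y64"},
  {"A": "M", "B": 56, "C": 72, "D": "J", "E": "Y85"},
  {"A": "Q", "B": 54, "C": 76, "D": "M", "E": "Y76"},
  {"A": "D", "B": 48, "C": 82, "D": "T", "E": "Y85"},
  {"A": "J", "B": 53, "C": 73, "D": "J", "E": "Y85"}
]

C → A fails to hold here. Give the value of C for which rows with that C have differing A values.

73

C=74: 1 row → A = L ✓
C=84: 1 row → A = N ✓
C=73: 2 rows → A takes values {K, J} — violation
C=83: 1 row → A = P ✓
C=77: 1 row → A = F ✓
C=80: 1 row → A = O ✓
C=70: 1 row → A = G ✓
C=72: 1 row → A = M ✓
C=76: 1 row → A = Q ✓
C=82: 1 row → A = D ✓
The only C value with inconsistent A is C=73.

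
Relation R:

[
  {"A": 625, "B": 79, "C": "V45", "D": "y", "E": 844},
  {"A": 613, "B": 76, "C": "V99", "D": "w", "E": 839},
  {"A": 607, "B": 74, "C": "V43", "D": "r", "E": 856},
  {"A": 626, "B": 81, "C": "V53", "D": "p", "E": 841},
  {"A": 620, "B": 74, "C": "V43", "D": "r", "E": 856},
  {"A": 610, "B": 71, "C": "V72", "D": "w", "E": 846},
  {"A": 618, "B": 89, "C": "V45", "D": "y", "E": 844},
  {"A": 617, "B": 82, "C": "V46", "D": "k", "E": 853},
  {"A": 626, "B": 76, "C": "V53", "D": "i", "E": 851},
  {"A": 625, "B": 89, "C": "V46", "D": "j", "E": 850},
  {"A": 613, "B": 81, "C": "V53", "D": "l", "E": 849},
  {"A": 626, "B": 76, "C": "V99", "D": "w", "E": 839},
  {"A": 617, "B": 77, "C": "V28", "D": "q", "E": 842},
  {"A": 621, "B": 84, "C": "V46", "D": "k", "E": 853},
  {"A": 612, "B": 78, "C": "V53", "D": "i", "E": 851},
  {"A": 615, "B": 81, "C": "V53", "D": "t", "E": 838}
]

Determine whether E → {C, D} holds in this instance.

Yes

E=844: 2 rows → {C,D} = (V45, y), (V45, y) ✓
E=839: 2 rows → {C,D} = (V99, w), (V99, w) ✓
E=856: 2 rows → {C,D} = (V43, r), (V43, r) ✓
E=841: 1 row → {C,D} = (V53, p) ✓
E=846: 1 row → {C,D} = (V72, w) ✓
E=853: 2 rows → {C,D} = (V46, k), (V46, k) ✓
E=851: 2 rows → {C,D} = (V53, i), (V53, i) ✓
E=850: 1 row → {C,D} = (V46, j) ✓
E=849: 1 row → {C,D} = (V53, l) ✓
E=842: 1 row → {C,D} = (V28, q) ✓
E=838: 1 row → {C,D} = (V53, t) ✓
Every E value is associated with a single {C, D} value, so E → {C, D} holds.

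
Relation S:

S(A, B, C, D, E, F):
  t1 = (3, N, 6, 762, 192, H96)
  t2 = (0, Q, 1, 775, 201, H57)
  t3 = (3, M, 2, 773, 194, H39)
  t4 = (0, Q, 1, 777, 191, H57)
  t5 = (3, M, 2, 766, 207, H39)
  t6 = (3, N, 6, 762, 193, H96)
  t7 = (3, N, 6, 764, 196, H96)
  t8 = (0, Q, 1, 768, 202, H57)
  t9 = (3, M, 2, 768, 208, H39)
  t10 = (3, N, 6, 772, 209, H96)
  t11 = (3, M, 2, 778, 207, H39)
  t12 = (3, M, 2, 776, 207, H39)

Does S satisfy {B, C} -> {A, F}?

(B=N, C=6): rows 1, 6, 7, 10 → {A,F} = (3, H96), (3, H96), (3, H96), (3, H96) ✓
(B=Q, C=1): rows 2, 4, 8 → {A,F} = (0, H57), (0, H57), (0, H57) ✓
(B=M, C=2): rows 3, 5, 9, 11, 12 → {A,F} = (3, H39), (3, H39), (3, H39), (3, H39), (3, H39) ✓
Every {B, C} value is associated with a single {A, F} value, so {B, C} -> {A, F} holds.

Yes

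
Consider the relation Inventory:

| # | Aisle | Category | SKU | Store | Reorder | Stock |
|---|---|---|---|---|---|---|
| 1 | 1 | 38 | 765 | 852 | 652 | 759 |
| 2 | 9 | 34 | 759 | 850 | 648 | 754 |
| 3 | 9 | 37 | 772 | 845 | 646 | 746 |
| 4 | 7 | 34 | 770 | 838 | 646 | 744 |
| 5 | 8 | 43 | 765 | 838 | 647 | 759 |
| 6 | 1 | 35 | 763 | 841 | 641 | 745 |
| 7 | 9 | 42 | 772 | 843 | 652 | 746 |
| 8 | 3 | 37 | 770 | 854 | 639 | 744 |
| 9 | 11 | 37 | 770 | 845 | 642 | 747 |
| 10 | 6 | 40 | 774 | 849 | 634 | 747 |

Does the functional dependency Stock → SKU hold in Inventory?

No

Stock=759: rows 1, 5 → SKU = 765, 765 ✓
Stock=754: row 2 → SKU = 759 ✓
Stock=746: rows 3, 7 → SKU = 772, 772 ✓
Stock=744: rows 4, 8 → SKU = 770, 770 ✓
Stock=745: row 6 → SKU = 763 ✓
Stock=747: rows 9, 10 → SKU takes values {770, 774} — violation
Two rows agree on Stock but differ on SKU, so Stock → SKU does not hold.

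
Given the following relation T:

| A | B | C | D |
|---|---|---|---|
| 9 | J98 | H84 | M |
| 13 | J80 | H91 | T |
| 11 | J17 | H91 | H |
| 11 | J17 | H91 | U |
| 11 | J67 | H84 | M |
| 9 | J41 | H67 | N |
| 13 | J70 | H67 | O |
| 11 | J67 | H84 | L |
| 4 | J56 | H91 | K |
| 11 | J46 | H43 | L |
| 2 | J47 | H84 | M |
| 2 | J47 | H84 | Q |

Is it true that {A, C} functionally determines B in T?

(A=9, C=H84): 1 row → B = J98 ✓
(A=13, C=H91): 1 row → B = J80 ✓
(A=11, C=H91): 2 rows → B = J17, J17 ✓
(A=11, C=H84): 2 rows → B = J67, J67 ✓
(A=9, C=H67): 1 row → B = J41 ✓
(A=13, C=H67): 1 row → B = J70 ✓
(A=4, C=H91): 1 row → B = J56 ✓
(A=11, C=H43): 1 row → B = J46 ✓
(A=2, C=H84): 2 rows → B = J47, J47 ✓
Every {A, C} value is associated with a single B value, so {A, C} → B holds.

Yes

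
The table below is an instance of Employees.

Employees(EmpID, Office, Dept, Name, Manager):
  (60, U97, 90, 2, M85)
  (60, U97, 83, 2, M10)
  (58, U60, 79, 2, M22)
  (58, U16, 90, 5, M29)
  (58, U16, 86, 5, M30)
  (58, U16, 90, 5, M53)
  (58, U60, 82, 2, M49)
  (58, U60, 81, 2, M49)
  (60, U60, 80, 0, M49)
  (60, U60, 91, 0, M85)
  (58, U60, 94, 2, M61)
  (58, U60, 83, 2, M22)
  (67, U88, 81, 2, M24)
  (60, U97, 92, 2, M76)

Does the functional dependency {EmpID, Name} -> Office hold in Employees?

(EmpID=60, Name=2): 3 rows → Office = U97, U97, U97 ✓
(EmpID=58, Name=2): 5 rows → Office = U60, U60, U60, U60, U60 ✓
(EmpID=58, Name=5): 3 rows → Office = U16, U16, U16 ✓
(EmpID=60, Name=0): 2 rows → Office = U60, U60 ✓
(EmpID=67, Name=2): 1 row → Office = U88 ✓
Every {EmpID, Name} value is associated with a single Office value, so {EmpID, Name} -> Office holds.

Yes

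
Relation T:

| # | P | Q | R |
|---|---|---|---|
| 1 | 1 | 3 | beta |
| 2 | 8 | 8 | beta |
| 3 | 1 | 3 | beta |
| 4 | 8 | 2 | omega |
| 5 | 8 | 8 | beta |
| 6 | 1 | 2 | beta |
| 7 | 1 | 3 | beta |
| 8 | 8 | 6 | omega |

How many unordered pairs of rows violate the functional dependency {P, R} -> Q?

4

(P=1, R=beta): violating pairs (1,6), (3,6), (6,7) — 3 pairs.
(P=8, R=beta): all 2 rows agree on Q — 0 pairs.
(P=8, R=omega): violating pairs (4,8) — 1 pair.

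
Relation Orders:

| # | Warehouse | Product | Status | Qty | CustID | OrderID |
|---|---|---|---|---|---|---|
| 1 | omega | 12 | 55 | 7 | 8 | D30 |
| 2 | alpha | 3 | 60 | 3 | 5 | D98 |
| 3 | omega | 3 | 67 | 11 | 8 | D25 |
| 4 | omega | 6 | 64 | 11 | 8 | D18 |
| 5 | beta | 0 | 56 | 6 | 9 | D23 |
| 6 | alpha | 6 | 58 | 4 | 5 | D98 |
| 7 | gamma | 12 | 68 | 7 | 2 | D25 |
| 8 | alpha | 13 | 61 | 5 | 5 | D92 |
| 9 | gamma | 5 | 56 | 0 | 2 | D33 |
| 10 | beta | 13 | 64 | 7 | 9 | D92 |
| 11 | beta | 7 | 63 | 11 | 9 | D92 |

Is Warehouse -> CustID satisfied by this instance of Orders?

Warehouse=omega: rows 1, 3, 4 → CustID = 8, 8, 8 ✓
Warehouse=alpha: rows 2, 6, 8 → CustID = 5, 5, 5 ✓
Warehouse=beta: rows 5, 10, 11 → CustID = 9, 9, 9 ✓
Warehouse=gamma: rows 7, 9 → CustID = 2, 2 ✓
Every Warehouse value is associated with a single CustID value, so Warehouse -> CustID holds.

Yes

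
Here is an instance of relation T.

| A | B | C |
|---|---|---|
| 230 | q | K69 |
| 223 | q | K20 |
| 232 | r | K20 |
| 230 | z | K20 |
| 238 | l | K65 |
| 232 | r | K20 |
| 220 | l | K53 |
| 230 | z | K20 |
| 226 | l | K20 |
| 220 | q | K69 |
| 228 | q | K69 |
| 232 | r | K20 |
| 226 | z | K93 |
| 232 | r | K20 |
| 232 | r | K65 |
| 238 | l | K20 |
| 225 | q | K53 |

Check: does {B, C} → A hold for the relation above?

(B=q, C=K69): 3 rows → A takes values {230, 220, 228} — violation
(B=q, C=K20): 1 row → A = 223 ✓
(B=r, C=K20): 4 rows → A = 232, 232, 232, 232 ✓
(B=z, C=K20): 2 rows → A = 230, 230 ✓
(B=l, C=K65): 1 row → A = 238 ✓
(B=l, C=K53): 1 row → A = 220 ✓
(B=l, C=K20): 2 rows → A takes values {226, 238} — violation
(B=z, C=K93): 1 row → A = 226 ✓
(B=r, C=K65): 1 row → A = 232 ✓
(B=q, C=K53): 1 row → A = 225 ✓
Two rows agree on {B, C} but differ on A, so {B, C} → A does not hold.

No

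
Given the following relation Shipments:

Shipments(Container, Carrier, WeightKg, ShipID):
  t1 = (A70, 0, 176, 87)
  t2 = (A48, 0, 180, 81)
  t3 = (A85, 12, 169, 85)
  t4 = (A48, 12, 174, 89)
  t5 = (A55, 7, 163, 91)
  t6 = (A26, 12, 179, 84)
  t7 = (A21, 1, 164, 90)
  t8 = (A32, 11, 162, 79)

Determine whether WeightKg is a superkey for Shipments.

Yes

All 8 rows have distinct WeightKg values, so WeightKg → (all attributes) holds and WeightKg is a superkey.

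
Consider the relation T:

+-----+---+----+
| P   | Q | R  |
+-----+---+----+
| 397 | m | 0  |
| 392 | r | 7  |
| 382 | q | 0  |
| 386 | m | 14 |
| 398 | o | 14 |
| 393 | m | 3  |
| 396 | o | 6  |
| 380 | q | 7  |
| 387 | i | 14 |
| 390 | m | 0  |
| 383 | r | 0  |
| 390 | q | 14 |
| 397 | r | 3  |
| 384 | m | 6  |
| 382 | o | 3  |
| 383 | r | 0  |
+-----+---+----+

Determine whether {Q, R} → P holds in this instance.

No

(Q=m, R=0): 2 rows → P takes values {397, 390} — violation
(Q=r, R=7): 1 row → P = 392 ✓
(Q=q, R=0): 1 row → P = 382 ✓
(Q=m, R=14): 1 row → P = 386 ✓
(Q=o, R=14): 1 row → P = 398 ✓
(Q=m, R=3): 1 row → P = 393 ✓
(Q=o, R=6): 1 row → P = 396 ✓
(Q=q, R=7): 1 row → P = 380 ✓
(Q=i, R=14): 1 row → P = 387 ✓
(Q=r, R=0): 2 rows → P = 383, 383 ✓
(Q=q, R=14): 1 row → P = 390 ✓
(Q=r, R=3): 1 row → P = 397 ✓
(Q=m, R=6): 1 row → P = 384 ✓
(Q=o, R=3): 1 row → P = 382 ✓
Two rows agree on {Q, R} but differ on P, so {Q, R} → P does not hold.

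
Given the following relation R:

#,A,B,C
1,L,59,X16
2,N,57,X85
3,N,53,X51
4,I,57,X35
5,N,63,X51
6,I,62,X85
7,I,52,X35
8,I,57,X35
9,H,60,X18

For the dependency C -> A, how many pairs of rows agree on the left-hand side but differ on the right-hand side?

C=X85: violating pairs (2,6) — 1 pair.
C=X51: all 2 rows agree on A — 0 pairs.
C=X35: all 3 rows agree on A — 0 pairs.

1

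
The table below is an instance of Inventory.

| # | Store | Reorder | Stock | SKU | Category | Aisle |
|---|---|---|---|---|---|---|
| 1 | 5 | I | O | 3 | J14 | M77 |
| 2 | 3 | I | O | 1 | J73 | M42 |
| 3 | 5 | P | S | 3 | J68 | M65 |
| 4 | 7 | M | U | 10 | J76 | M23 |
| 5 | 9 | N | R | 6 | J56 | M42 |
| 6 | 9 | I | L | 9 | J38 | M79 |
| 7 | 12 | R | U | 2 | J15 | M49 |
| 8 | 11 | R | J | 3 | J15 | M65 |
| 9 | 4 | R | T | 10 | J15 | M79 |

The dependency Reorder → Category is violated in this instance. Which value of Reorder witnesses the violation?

Reorder=I: rows 1, 2, 6 → Category takes values {J14, J73, J38} — violation
Reorder=P: row 3 → Category = J68 ✓
Reorder=M: row 4 → Category = J76 ✓
Reorder=N: row 5 → Category = J56 ✓
Reorder=R: rows 7, 8, 9 → Category = J15, J15, J15 ✓
The only Reorder value with inconsistent Category is Reorder=I.

I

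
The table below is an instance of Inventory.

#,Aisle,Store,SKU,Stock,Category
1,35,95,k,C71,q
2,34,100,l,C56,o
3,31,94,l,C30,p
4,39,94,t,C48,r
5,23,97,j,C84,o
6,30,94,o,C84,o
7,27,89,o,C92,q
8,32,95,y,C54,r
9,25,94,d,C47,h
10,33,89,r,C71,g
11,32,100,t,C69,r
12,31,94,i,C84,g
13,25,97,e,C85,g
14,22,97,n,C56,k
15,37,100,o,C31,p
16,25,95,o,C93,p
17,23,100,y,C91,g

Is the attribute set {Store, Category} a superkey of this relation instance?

All 17 rows have distinct {Store, Category} values, so {Store, Category} → (all attributes) holds and {Store, Category} is a superkey.

Yes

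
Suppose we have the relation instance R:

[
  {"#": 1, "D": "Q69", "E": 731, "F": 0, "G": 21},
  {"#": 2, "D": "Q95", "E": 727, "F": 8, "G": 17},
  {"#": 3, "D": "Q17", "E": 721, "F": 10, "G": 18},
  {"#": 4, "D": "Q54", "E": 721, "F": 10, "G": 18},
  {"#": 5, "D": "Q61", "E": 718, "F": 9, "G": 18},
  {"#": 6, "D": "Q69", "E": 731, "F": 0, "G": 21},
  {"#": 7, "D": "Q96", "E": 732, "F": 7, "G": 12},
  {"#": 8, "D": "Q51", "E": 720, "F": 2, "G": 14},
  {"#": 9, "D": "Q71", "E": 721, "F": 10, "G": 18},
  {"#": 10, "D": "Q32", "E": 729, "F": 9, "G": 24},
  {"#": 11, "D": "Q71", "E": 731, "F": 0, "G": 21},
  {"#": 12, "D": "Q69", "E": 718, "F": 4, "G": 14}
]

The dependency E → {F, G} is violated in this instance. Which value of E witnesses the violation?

718

E=731: rows 1, 6, 11 → {F,G} = (0, 21), (0, 21), (0, 21) ✓
E=727: row 2 → {F,G} = (8, 17) ✓
E=721: rows 3, 4, 9 → {F,G} = (10, 18), (10, 18), (10, 18) ✓
E=718: rows 5, 12 → {F,G} takes values {(9, 18), (4, 14)} — violation
E=732: row 7 → {F,G} = (7, 12) ✓
E=720: row 8 → {F,G} = (2, 14) ✓
E=729: row 10 → {F,G} = (9, 24) ✓
The only E value with inconsistent RHS is E=718.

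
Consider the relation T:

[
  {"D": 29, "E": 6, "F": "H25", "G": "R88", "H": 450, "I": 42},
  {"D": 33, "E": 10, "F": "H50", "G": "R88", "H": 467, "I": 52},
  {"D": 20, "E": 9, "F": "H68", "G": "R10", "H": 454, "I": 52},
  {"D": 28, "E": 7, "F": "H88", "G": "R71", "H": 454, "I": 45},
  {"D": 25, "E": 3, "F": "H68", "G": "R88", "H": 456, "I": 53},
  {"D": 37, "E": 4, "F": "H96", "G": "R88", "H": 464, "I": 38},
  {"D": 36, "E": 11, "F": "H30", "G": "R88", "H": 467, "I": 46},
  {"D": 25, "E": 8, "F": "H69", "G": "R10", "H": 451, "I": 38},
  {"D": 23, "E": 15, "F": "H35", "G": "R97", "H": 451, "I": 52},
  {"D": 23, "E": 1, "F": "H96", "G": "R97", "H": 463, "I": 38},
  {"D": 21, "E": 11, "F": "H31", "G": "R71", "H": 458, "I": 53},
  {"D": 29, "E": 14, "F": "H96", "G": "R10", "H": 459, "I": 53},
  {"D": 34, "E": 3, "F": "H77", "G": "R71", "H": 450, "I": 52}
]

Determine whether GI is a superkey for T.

Yes

All 13 rows have distinct GI values, so GI → (all attributes) holds and GI is a superkey.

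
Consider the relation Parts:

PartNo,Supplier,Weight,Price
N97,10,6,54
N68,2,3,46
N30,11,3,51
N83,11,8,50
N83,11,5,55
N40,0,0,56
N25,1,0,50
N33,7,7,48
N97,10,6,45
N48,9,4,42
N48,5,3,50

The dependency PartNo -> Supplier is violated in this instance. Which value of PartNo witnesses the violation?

PartNo=N97: 2 rows → Supplier = 10, 10 ✓
PartNo=N68: 1 row → Supplier = 2 ✓
PartNo=N30: 1 row → Supplier = 11 ✓
PartNo=N83: 2 rows → Supplier = 11, 11 ✓
PartNo=N40: 1 row → Supplier = 0 ✓
PartNo=N25: 1 row → Supplier = 1 ✓
PartNo=N33: 1 row → Supplier = 7 ✓
PartNo=N48: 2 rows → Supplier takes values {9, 5} — violation
The only PartNo value with inconsistent Supplier is PartNo=N48.

N48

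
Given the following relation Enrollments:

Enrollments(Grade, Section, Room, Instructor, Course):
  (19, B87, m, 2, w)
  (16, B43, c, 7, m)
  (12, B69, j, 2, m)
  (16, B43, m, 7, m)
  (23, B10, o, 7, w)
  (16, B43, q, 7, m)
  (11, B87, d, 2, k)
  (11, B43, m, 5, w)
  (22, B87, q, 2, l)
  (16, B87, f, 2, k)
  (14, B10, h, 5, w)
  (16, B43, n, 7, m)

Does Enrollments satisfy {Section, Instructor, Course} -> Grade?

(Section=B87, Instructor=2, Course=w): 1 row → Grade = 19 ✓
(Section=B43, Instructor=7, Course=m): 4 rows → Grade = 16, 16, 16, 16 ✓
(Section=B69, Instructor=2, Course=m): 1 row → Grade = 12 ✓
(Section=B10, Instructor=7, Course=w): 1 row → Grade = 23 ✓
(Section=B87, Instructor=2, Course=k): 2 rows → Grade takes values {11, 16} — violation
(Section=B43, Instructor=5, Course=w): 1 row → Grade = 11 ✓
(Section=B87, Instructor=2, Course=l): 1 row → Grade = 22 ✓
(Section=B10, Instructor=5, Course=w): 1 row → Grade = 14 ✓
Two rows agree on {Section, Instructor, Course} but differ on Grade, so {Section, Instructor, Course} -> Grade does not hold.

No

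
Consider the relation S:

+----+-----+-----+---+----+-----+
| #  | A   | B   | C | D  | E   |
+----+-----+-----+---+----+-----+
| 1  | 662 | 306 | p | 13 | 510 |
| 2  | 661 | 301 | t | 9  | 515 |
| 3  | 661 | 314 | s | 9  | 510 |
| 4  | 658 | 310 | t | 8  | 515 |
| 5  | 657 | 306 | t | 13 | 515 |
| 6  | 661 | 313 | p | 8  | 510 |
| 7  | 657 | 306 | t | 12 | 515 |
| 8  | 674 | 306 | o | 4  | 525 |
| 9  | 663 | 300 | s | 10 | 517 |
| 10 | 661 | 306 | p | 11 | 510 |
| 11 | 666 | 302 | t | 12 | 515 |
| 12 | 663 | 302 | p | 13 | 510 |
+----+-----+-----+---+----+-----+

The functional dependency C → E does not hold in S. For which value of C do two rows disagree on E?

s

C=p: rows 1, 6, 10, 12 → E = 510, 510, 510, 510 ✓
C=t: rows 2, 4, 5, 7, 11 → E = 515, 515, 515, 515, 515 ✓
C=s: rows 3, 9 → E takes values {510, 517} — violation
C=o: row 8 → E = 525 ✓
The only C value with inconsistent E is C=s.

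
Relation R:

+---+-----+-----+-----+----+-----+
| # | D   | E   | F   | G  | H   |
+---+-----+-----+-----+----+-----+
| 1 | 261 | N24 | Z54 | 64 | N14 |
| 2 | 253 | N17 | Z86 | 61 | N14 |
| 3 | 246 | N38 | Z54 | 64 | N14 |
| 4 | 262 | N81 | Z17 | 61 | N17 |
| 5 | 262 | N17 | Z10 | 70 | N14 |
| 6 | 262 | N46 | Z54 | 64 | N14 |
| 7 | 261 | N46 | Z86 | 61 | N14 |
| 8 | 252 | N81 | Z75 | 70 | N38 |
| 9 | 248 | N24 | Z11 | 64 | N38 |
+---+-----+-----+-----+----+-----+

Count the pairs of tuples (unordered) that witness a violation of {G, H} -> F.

(G=64, H=N14): all 3 rows agree on F — 0 pairs.
(G=61, H=N14): all 2 rows agree on F — 0 pairs.

0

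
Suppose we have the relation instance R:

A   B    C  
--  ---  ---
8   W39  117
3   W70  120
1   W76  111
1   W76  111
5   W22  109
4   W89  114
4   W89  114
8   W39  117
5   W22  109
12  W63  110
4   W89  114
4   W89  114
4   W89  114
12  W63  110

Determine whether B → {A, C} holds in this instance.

Yes

B=W39: 2 rows → {A,C} = (8, 117), (8, 117) ✓
B=W70: 1 row → {A,C} = (3, 120) ✓
B=W76: 2 rows → {A,C} = (1, 111), (1, 111) ✓
B=W22: 2 rows → {A,C} = (5, 109), (5, 109) ✓
B=W89: 5 rows → {A,C} = (4, 114), (4, 114), (4, 114), (4, 114), (4, 114) ✓
B=W63: 2 rows → {A,C} = (12, 110), (12, 110) ✓
Every B value is associated with a single {A, C} value, so B → {A, C} holds.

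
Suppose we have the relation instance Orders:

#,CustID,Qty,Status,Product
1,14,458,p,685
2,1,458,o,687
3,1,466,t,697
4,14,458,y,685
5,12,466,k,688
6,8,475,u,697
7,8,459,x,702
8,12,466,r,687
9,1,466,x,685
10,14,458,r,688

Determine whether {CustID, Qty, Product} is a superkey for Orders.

Rows 1 and 4 have the same {CustID, Qty, Product} value (CustID=14, Qty=458, Product=685) but are distinct tuples, so {CustID, Qty, Product} does not determine every attribute — not a superkey.

No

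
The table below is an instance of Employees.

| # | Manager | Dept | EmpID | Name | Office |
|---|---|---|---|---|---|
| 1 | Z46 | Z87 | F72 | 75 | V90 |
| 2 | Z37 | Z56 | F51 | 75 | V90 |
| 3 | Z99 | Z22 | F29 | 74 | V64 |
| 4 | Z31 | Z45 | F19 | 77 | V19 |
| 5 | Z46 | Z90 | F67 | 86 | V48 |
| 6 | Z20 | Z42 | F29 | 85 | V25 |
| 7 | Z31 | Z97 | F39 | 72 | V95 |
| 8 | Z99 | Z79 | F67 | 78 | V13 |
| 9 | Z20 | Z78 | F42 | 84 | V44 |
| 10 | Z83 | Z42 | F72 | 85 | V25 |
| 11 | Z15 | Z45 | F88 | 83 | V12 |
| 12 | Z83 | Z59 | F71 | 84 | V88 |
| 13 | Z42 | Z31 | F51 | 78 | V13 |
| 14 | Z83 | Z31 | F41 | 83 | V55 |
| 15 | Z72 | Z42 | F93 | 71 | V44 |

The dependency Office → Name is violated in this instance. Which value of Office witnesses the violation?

V44

Office=V90: rows 1, 2 → Name = 75, 75 ✓
Office=V64: row 3 → Name = 74 ✓
Office=V19: row 4 → Name = 77 ✓
Office=V48: row 5 → Name = 86 ✓
Office=V25: rows 6, 10 → Name = 85, 85 ✓
Office=V95: row 7 → Name = 72 ✓
Office=V13: rows 8, 13 → Name = 78, 78 ✓
Office=V44: rows 9, 15 → Name takes values {84, 71} — violation
Office=V12: row 11 → Name = 83 ✓
Office=V88: row 12 → Name = 84 ✓
Office=V55: row 14 → Name = 83 ✓
The only Office value with inconsistent Name is Office=V44.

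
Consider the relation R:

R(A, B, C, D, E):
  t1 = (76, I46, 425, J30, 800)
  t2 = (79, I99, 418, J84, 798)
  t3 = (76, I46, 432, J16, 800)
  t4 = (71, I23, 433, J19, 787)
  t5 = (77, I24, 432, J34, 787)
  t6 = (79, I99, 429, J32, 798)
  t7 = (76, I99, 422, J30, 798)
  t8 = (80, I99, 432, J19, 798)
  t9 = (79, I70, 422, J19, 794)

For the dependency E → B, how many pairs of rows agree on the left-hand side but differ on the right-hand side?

1

E=800: all 2 rows agree on B — 0 pairs.
E=798: all 4 rows agree on B — 0 pairs.
E=787: violating pairs (4,5) — 1 pair.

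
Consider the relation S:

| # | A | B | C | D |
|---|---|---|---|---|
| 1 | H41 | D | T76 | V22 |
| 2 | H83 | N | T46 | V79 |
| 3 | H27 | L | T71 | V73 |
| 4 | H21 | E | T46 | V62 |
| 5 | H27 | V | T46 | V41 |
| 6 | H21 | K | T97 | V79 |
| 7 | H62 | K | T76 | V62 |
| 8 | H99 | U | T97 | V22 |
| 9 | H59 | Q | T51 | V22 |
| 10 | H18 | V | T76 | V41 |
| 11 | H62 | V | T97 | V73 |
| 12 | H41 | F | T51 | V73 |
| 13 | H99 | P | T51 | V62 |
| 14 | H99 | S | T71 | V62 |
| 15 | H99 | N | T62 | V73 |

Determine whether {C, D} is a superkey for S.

All 15 rows have distinct {C, D} values, so {C, D} → (all attributes) holds and {C, D} is a superkey.

Yes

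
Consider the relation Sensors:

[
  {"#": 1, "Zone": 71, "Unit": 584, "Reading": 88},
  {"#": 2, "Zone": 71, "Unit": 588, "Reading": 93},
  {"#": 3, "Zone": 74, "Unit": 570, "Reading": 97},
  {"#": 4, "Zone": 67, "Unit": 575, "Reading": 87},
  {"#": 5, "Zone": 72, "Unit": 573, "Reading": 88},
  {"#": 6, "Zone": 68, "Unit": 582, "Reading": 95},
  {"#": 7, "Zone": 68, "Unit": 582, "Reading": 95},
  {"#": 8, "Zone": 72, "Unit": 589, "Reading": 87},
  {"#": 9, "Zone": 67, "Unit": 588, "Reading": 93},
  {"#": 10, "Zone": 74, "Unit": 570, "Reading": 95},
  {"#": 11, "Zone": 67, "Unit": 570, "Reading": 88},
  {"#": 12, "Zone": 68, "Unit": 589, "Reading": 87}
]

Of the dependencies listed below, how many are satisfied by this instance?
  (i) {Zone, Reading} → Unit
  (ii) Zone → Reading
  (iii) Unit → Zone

1

(i) {Zone, Reading} → Unit: every LHS value maps to a single RHS value — holds.
(ii) Zone → Reading: Zone=71: rows 1, 2 → Reading takes values {88, 93} — violation; Zone=74: rows 3, 10 → Reading takes values {97, 95} — violation; Zone=67: rows 4, 9, 11 → Reading takes values {87, 93, 88} — violation; Zone=72: rows 5, 8 → Reading takes values {88, 87} — violation; Zone=68: rows 6, 7, 12 → Reading takes values {95, 87} — violation — fails.
(iii) Unit → Zone: Unit=588: rows 2, 9 → Zone takes values {71, 67} — violation; Unit=570: rows 3, 10, 11 → Zone takes values {74, 67} — violation; Unit=589: rows 8, 12 → Zone takes values {72, 68} — violation — fails.
1 of the 3 dependencies holds.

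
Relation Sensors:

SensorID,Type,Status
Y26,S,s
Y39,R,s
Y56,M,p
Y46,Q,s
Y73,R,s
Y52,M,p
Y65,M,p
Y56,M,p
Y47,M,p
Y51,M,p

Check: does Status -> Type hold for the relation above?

Status=s: 4 rows → Type takes values {S, R, Q} — violation
Status=p: 6 rows → Type = M, M, M, M, M, M ✓
Two rows agree on Status but differ on Type, so Status -> Type does not hold.

No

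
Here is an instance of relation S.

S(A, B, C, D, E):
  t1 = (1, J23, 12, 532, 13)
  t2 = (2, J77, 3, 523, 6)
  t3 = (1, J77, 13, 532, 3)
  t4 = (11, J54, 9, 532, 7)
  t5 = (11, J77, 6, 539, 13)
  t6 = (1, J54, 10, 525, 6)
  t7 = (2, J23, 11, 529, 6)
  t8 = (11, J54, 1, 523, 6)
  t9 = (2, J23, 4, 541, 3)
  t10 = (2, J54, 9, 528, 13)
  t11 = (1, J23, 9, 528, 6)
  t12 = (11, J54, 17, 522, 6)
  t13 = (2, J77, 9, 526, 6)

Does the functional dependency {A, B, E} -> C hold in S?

(A=1, B=J23, E=13): row 1 → C = 12 ✓
(A=2, B=J77, E=6): rows 2, 13 → C takes values {3, 9} — violation
(A=1, B=J77, E=3): row 3 → C = 13 ✓
(A=11, B=J54, E=7): row 4 → C = 9 ✓
(A=11, B=J77, E=13): row 5 → C = 6 ✓
(A=1, B=J54, E=6): row 6 → C = 10 ✓
(A=2, B=J23, E=6): row 7 → C = 11 ✓
(A=11, B=J54, E=6): rows 8, 12 → C takes values {1, 17} — violation
(A=2, B=J23, E=3): row 9 → C = 4 ✓
(A=2, B=J54, E=13): row 10 → C = 9 ✓
(A=1, B=J23, E=6): row 11 → C = 9 ✓
Two rows agree on {A, B, E} but differ on C, so {A, B, E} -> C does not hold.

No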